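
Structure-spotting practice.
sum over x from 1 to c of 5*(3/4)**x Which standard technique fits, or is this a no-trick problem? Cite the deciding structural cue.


Diagnosis: the geometric series formula — each term is 3/4 times the previous one, so the geometric-series formula applies directly.


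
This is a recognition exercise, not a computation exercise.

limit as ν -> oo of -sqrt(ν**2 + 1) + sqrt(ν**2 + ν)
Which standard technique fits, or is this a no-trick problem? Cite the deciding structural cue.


Best approach: conjugate multiplication — neither sqrt(ν**2 + ν) nor sqrt(ν**2 + 1) converges alone, so rewrite their difference as a conjugate-rationalized quotient first.


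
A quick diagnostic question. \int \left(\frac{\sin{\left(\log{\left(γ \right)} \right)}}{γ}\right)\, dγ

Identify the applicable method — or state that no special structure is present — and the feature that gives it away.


Method: u-substitution — collected, the integrand has one factor that is, up to a constant, the derivative of an inner expression the rest depends on — substitute for that inner expression.


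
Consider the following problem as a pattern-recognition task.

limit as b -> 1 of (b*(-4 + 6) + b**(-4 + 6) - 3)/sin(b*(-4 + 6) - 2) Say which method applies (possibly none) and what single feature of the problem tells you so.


Best approach: l'Hôpital's rule (0/0) — the 0/0 form at 1 is the signature situation for l'Hôpital's rule. Known elementary limits would finish this too — the rule just bypasses the case analysis.


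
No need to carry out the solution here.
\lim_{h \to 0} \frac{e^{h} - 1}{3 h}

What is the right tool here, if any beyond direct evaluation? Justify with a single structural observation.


Best approach: l'Hôpital's rule (0/0) — substituting 0 gives 0 over 0; differentiate top and bottom once and re-evaluate. One could equally expand both pieces locally and compare leading terms; the rule does that in one stroke.


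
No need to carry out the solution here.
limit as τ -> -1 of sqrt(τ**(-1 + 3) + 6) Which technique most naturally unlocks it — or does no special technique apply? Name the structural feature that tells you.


Verdict: no special technique — no denominator vanishes and nothing blows up at -1: direct substitution is the whole computation.


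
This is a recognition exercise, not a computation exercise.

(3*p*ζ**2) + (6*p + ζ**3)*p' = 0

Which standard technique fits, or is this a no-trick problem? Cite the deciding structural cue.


Technique: the exact-equation method — because the two cross partials coincide, the form is conservative as written — recover its potential in (ζ, p).


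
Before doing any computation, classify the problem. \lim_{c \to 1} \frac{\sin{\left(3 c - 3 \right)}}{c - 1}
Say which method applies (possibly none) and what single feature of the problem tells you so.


Diagnosis: l'Hôpital's rule (0/0) — numerator and denominator both vanish at 1 — a genuine 0/0 form, which is exactly when l'Hôpital applies. The standard small-argument limits would also carry it; the rule is the systematic route.


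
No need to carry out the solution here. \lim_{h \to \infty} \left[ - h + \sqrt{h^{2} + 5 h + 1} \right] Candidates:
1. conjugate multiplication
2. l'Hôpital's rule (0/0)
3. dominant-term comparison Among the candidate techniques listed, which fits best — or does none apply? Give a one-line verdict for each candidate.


Technique: conjugate multiplication — an infinity-minus-infinity difference with a surviving radical — multiply by the conjugate to cancel the divergence.
- conjugate multiplication — a fit — the right tool for this form.
- l'Hôpital's rule (0/0) — substitution produces ∞ − ∞ rather than a vanishing quotient; the rule needs a 0/0 ratio to act on.
- dominant-term comparison — no dominant-degree comparison decides it.


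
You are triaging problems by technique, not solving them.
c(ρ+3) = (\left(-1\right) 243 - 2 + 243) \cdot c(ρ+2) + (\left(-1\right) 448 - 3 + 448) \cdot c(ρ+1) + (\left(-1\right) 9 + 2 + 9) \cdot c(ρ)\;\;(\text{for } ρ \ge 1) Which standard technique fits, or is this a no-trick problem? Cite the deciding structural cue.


Verdict: the characteristic-root method — constant coefficients and linearity mean the ansatz r^ρ reduces it to solving the characteristic polynomial.


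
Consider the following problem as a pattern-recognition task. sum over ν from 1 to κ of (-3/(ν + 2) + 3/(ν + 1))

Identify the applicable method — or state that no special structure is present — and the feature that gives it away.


Diagnosis: telescoping — write out three consecutive terms and watch the interior cancel: the advanced copy one term subtracts reappears as the very next term's leading piece, pair after pair.


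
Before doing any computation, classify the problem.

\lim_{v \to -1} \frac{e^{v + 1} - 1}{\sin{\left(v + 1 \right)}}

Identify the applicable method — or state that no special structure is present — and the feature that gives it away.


Verdict: l'Hôpital's rule (0/0) — plug in -1: top and bottom both hit zero, so differentiate each and retry. A local series expansion at the point resolves it as well; the rule is the packaged version of that step.


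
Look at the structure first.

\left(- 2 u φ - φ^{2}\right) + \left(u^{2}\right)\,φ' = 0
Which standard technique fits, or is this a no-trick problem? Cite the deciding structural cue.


Method: the homogeneous substitution — the slope's numerator and denominator have matching total degree, so it depends only on φ/u and the ratio substitution collapses it. A Bernoulli substitution is a fair alternative on this equation directly; the homogeneous reading takes it as given.


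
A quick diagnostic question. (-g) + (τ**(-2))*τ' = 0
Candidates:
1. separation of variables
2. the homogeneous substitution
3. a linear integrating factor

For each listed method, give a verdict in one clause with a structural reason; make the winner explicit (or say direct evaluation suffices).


Method: separation of variables — one side of the product carries the independent variable, the other the unknown — the textbook separation shape.
- separation of variables — yes, a natural case for it.
- the homogeneous substitution: the slope does not depend on the ratio of the variables alone.
- a linear integrating factor: the unknown enters nonlinearly (through a power, a denominator, or a transcendental function), which the linear integrating-factor recipe cannot absorb as-is — any repair would come from a preliminary substitution, not the factor.


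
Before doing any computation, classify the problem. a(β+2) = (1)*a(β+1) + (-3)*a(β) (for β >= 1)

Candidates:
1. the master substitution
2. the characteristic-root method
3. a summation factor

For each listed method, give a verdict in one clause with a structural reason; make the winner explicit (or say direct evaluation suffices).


Technique: the characteristic-root method — fixed numeric weights on consecutive terms and no forcing term added: the root method in its home territory.
- the master substitution: this is shift-type recursion, outside the divide-and-conquer template.
- the characteristic-root method — yes — fits the structure here.
- a summation factor: a summation factor telescopes one-step recursions; this one carries higher-order memory.


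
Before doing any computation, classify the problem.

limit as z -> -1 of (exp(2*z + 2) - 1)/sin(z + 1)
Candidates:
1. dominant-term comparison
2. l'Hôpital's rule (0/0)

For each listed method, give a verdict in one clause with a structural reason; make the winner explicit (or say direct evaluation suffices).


Method: l'Hôpital's rule (0/0) — both numerator and denominator vanish at -1: the genuine 0/0 indeterminate that l'Hôpital exists for. The standard small-argument limits would also carry it; the rule is the systematic route.
- dominant-term comparison: no dominant-degree comparison decides it.
- l'Hôpital's rule (0/0): applies; the problem has the shape this method handles.


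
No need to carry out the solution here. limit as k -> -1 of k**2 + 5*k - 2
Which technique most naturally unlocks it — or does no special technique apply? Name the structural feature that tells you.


Method: no special technique — no zero denominators, no indeterminate clash at -1 — substitute and read off the value.


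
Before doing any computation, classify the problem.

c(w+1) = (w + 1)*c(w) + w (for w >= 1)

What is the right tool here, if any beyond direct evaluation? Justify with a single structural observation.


Diagnosis: a summation factor — the coefficient w + 1 drifts with the index, so no fixed root exists; normalizing by the cumulative product telescopes it.


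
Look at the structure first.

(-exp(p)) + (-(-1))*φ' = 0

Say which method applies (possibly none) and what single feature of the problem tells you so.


Verdict: no special technique — solved for the derivative, no φ appears — this is antidifferentiation in p wearing ODE clothing.


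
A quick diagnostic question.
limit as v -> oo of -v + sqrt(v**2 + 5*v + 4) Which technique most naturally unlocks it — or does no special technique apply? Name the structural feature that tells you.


Method: conjugate multiplication — this difference gives up after one conjugate multiplication — the radical structure cancels against its conjugate.


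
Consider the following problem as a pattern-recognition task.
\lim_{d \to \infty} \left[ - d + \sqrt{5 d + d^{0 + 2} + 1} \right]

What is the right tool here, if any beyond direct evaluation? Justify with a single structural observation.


Technique: conjugate multiplication — \sqrt{5 d + d^{0 + 2} + 1} and d both blow up, but their difference is tame once the conjugate rationalizes it.


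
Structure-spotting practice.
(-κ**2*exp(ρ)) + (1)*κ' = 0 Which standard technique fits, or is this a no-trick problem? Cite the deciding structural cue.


Diagnosis: separation of variables — a product of single-variable factors, exp(ρ) and κ**2 — the textbook separable form.


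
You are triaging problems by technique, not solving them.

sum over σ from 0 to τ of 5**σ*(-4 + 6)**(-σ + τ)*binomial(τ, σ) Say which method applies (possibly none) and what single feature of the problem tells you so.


Diagnosis: the binomial theorem — binomial coefficients against complementary powers of 5 and (-4 + 6): recognize the binomial expansion and resum.


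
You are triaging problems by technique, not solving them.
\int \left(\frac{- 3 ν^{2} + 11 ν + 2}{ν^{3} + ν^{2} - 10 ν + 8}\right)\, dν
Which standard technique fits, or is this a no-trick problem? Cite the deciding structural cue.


Method: partial fractions — once ν^{3} + ν^{2} - 10 ν + 8 is factored, each root contributes a simple-fraction term; integrate them one at a time.


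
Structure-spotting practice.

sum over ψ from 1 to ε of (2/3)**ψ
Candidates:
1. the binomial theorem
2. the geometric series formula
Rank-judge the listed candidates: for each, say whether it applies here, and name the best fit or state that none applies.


Technique: the geometric series formula — term-over-term division gives 2/3 every time — index-free ratio, geometric sum formula applies.
- the binomial theorem: no binomial coefficients pair with matched powers.
- the geometric series formula: a fit — the right tool for this form.


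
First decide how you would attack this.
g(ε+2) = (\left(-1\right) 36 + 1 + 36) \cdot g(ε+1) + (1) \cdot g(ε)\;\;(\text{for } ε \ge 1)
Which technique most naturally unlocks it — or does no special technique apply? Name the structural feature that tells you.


Technique: the characteristic-root method — every coefficient is a fixed number and the forcing is zero — substitute r^ε and read off the root equation.


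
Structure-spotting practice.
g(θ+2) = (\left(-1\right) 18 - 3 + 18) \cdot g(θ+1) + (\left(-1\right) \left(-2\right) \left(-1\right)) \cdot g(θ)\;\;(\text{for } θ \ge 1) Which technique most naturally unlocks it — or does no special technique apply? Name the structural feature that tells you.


Best approach: the characteristic-root method — linear, homogeneous, constant coefficients: solutions of the form r^θ exist — find the roots of the characteristic polynomial.


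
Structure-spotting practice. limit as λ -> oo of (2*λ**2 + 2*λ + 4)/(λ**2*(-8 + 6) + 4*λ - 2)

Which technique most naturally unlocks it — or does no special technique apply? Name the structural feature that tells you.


Diagnosis: dominant-term comparison — as λ grows, only the highest-degree terms matter — compare leading terms and read the limit off. As a single quotient, the ∞/∞ shape would yield to repeated differentiation as well — the growth comparison gets there in one look.


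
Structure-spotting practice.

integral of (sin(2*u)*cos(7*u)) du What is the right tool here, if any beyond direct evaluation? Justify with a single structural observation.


Verdict: a trigonometric identity — two sinusoids at different rates multiply in sin(2*u)*cos(7*u); the product-to-sum identity uncouples them.


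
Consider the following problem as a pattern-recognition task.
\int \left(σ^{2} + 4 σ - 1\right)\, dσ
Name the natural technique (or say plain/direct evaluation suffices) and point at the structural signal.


Technique: no special technique — scan for structure and find none: constant multiples of powers of σ, integrate directly.


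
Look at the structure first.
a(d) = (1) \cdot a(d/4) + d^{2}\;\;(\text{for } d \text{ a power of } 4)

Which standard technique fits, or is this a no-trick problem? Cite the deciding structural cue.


Diagnosis: the master substitution — the argument shrinks by the factor 4, so measure the index on a logarithmic scale and the recursion becomes a shift.


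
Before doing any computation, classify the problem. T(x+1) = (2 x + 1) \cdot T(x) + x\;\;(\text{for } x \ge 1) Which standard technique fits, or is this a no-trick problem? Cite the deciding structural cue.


Diagnosis: a summation factor — an index-dependent multiplier 2 x + 1 rules out characteristic roots; a summation factor converts it to a pure difference.


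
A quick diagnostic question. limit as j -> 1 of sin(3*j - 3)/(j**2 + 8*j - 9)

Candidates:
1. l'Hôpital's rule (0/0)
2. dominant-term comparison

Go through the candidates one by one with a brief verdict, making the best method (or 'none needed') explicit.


Technique: l'Hôpital's rule (0/0) — numerator and denominator both vanish at 1 — a genuine 0/0 form, which is exactly when l'Hôpital applies. The standard small-argument limits would also carry it; the rule is the systematic route.
- l'Hôpital's rule (0/0): applies; the problem has the shape this method handles.
- dominant-term comparison: this limit is not decided by comparing polynomial growth at infinity.


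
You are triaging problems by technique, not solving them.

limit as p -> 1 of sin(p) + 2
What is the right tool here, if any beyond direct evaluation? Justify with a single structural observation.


Method: no special technique — no vanishing denominator and no indeterminate clash at the point — evaluation is immediate.


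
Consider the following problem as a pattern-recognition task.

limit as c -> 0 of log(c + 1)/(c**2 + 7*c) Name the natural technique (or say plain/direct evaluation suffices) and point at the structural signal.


Method: l'Hôpital's rule (0/0) — substituting 0 gives 0 over 0; differentiate top and bottom once and re-evaluate. Expanding numerator and denominator to first order gives the same value — the rule automates exactly that.


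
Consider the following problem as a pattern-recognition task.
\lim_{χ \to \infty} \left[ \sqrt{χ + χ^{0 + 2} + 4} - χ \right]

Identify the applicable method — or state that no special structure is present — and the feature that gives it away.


Method: conjugate multiplication — the difference \sqrt{χ + χ^{0 + 2} + 4} - χ is an ∞ − ∞ stalemate; its conjugate partner breaks the tie.


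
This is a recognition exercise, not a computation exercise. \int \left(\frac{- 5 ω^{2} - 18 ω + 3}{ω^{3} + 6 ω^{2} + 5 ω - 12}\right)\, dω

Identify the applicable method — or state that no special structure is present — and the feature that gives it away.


Verdict: partial fractions — each factor of ω^{3} + 6 ω^{2} + 5 ω - 12 owns one elementary piece of the integrand — separate them and integrate piecewise.


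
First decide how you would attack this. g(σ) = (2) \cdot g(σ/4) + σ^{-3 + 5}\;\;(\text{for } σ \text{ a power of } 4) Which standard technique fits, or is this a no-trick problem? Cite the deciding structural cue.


Diagnosis: the master substitution — the argument shrinks by the factor 4, so measure the index on a logarithmic scale and the recursion becomes a shift.


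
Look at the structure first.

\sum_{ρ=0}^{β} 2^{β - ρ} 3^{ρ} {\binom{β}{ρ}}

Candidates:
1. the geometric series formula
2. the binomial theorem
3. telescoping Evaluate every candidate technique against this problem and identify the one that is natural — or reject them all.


Technique: the binomial theorem — {\binom{β}{ρ}} weighting matched powers of 3 and 2 is the expanded form of (3 + 2)^β — fold it back up.
- the geometric series formula — no single multiplier carries one term to the next throughout the sum.
- the binomial theorem — applicable, and directly so.
- telescoping — as presented, consecutive terms share no shifted copy to cancel against — no rewrite is on display to change that.


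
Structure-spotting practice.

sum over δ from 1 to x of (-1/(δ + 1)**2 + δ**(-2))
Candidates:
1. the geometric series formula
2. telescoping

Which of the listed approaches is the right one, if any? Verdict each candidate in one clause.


Best approach: telescoping — the summand is built as δ**(-2) minus its own successor — adjacent terms annihilate down the line.
- the geometric series formula — the term-to-term ratio drifts with the index — the one thing the geometric formula cannot absorb.
- telescoping: applies; the problem has the shape this method handles.


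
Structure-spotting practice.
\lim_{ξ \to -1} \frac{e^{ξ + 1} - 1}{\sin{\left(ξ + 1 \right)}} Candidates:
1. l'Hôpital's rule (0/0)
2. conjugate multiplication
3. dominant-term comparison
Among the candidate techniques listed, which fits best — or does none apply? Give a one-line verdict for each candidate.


Diagnosis: l'Hôpital's rule (0/0) — substituting -1 gives 0 over 0; differentiate top and bottom once and re-evaluate. A local series expansion at the point resolves it as well; the rule is the packaged version of that step.
- l'Hôpital's rule (0/0): applies; the problem has the shape this method handles.
- conjugate multiplication — no divergent radical difference is present for a conjugate pair to cancel.
- dominant-term comparison: this is not a rational comparison of growth rates at infinity.


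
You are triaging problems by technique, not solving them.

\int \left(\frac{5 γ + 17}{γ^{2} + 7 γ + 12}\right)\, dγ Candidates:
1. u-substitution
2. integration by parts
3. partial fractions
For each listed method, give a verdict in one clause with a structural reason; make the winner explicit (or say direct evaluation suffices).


Best approach: partial fractions — with γ^{2} + 7 γ + 12 factorable and the degree on top strictly smaller, simple-fraction decomposition is immediate.
- u-substitution — no subexpression of the integrand serves as a whole-integral substitution inner — individual terms may offer their own, but none carries its derivative as a factor of the full integrand; a working change of variable would have to be constructed from outside the expression.
- integration by parts: the nonconstant-polynomial-times-standard-kernel pattern (an exp, sine, cosine, or logarithm partner) is absent.
- partial fractions: applies; the problem has the shape this method handles.


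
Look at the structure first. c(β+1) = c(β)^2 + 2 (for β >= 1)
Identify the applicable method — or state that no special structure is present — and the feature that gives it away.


Best approach: no special technique — the unknown enters the rule nonlinearly, not as a weighted sum — no linear method is even well-posed.


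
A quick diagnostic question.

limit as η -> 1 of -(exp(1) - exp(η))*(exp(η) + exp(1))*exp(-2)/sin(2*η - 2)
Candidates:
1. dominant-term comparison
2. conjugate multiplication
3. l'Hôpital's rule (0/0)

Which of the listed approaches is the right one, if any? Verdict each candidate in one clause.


Best approach: l'Hôpital's rule (0/0) — both numerator and denominator vanish at 1: the genuine 0/0 indeterminate that l'Hôpital exists for. Known elementary limits would finish this too — the rule just bypasses the case analysis.
- dominant-term comparison — this limit is not decided by comparing polynomial growth at infinity.
- conjugate multiplication: there is no infinity-minus-infinity radical difference to rationalize.
- l'Hôpital's rule (0/0): applies; the problem has the shape this method handles.


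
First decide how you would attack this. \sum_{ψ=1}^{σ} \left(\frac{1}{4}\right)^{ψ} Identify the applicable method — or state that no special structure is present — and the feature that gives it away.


Best approach: the geometric series formula — consecutive terms stand in a fixed index-free ratio — the geometric sum formula closes it.


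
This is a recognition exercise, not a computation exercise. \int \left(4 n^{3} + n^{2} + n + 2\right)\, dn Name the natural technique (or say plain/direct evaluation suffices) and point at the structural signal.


Best approach: no special technique — nothing composite, nothing rational, nothing trigonometric — each constant-multiple power of n integrates by the power rule alone.


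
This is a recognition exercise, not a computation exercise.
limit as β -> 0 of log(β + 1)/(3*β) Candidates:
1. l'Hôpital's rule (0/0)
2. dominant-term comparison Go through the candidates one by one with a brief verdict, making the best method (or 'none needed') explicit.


Technique: l'Hôpital's rule (0/0) — numerator and denominator both vanish at 0 — a genuine 0/0 form, which is exactly when l'Hôpital applies. A first-order expansion at the point is an equally standard path; the rule packages it.
- l'Hôpital's rule (0/0): applicable, and directly so.
- dominant-term comparison — no dominant power emerges to decide the limit by degree comparison.


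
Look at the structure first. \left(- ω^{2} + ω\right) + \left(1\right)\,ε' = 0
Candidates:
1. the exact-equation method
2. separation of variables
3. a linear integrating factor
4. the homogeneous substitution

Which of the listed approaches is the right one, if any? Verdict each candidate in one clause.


Best approach: no special technique — the slope is a function of ω alone, so integrate both sides directly.
- the exact-equation method — the unknown never enters the equation — exactness holds emptily, with nothing for the method to add.
- separation of variables: with no unknown in the slope, separating variables is a formality — the equation integrates directly.
- a linear integrating factor — with the unknown absent the integrating factor is a formality; direct integration is the working structure.
- the homogeneous substitution: rescaling both variables together changes the slope, so no ratio substitution collapses it.


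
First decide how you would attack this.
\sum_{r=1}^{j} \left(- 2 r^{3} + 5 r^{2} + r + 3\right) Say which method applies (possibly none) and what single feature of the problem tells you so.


Best approach: no special technique — the summand is a plain polynomial in r (expanding first if it arrives factored); standard power-sum formulas evaluate it term by term.


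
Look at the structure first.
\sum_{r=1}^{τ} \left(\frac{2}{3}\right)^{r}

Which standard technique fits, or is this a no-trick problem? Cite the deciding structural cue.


Technique: the geometric series formula — term-over-term division gives \frac{2}{3} every time — index-free ratio, geometric sum formula applies.


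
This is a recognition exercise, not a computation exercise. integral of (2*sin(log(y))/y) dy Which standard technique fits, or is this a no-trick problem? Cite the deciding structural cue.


Diagnosis: u-substitution — viewed as a product, the integrand is a composition evaluated at log(y) times (a constant multiple of) that inner expression's derivative, so u = log(y) makes it elementary.


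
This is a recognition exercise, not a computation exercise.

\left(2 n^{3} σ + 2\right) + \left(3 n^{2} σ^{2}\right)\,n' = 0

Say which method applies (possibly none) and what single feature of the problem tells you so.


Verdict: the exact-equation method — equality of cross partials is the green light — assemble the potential function term by term.


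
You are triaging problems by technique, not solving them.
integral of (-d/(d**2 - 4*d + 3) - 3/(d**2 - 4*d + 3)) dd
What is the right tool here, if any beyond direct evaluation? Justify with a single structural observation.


Verdict: partial fractions — with d**2 - 4*d + 3 factorable and the degree on top strictly smaller, simple-fraction decomposition is immediate.


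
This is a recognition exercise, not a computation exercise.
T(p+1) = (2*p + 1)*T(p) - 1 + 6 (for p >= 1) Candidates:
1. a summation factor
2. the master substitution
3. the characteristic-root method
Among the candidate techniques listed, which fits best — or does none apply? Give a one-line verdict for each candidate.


Diagnosis: a summation factor — first-order, linear, moving coefficient 2*p + 1: the discrete analogue of an integrating factor handles it.
- a summation factor — yes, a natural case for it.
- the master substitution — no fixed divisor shrinks the index between calls.
- the characteristic-root method — the coefficients vary with the index, breaking the constant-coefficient structure the method needs.


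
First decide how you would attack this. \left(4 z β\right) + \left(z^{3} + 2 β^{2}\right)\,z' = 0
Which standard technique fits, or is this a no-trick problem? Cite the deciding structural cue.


Diagnosis: the exact-equation method — take the mixed partials of 4 z β and z^{3} + 2 β^{2}: they are equal, which certifies an exact differential.


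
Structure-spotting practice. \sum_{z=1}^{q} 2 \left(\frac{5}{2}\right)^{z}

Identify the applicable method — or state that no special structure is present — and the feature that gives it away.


Best approach: the geometric series formula — consecutive terms stand in a fixed index-free ratio — the geometric sum formula closes it.


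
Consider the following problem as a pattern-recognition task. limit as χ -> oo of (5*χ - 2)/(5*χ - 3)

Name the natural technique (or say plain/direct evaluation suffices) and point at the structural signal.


Method: dominant-term comparison — divide through by the highest power of χ; every lower-order term dies and the dominant terms decide the limit. Differentiating the expression as a single quotient would eventually settle it as well; matching dominant growth settles it immediately.


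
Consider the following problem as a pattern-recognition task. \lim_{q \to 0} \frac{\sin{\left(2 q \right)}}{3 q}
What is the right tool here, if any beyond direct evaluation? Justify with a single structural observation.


Technique: l'Hôpital's rule (0/0) — plug in 0: top and bottom both hit zero, so differentiate each and retry. Expanding numerator and denominator to first order gives the same value — the rule automates exactly that.


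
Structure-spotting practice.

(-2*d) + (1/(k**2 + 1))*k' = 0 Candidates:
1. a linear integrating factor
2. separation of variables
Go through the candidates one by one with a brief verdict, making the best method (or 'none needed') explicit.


Technique: separation of variables — solved for the derivative, the right side splits multiplicatively into a function of each variable alone — divide and integrate each side.
- a linear integrating factor — a nonlinear term in the unknown puts this outside the integrating-factor template.
- separation of variables — applies; the problem has the shape this method handles.


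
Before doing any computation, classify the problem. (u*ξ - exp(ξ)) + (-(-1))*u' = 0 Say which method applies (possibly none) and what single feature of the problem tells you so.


Method: a linear integrating factor — arrange it as u' + ξ·u = (the forcing term) and the integrating factor does the rest.


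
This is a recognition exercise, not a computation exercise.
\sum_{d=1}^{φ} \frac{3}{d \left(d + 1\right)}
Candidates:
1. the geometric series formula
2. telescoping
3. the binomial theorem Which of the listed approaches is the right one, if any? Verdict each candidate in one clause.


Technique: telescoping — integer-spaced poles in \frac{3}{d \left(d + 1\right)} are the telescoping signature in disguise.
- the geometric series formula — the term-to-term ratio drifts with the index — the one thing the geometric formula cannot absorb.
- telescoping — yes, a natural case for it.
- the binomial theorem — no binomial coefficients pair up with complementary powers here.


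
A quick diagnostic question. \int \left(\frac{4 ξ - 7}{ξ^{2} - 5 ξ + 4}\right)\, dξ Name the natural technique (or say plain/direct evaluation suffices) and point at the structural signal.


Best approach: partial fractions — a proper rational integrand whose denominator splits into simpler factors — decompose into partial fractions first.


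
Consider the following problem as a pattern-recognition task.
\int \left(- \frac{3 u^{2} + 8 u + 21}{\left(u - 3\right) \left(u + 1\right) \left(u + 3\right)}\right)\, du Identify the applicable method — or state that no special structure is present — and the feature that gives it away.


Verdict: partial fractions — the bottom factors while the top stays lower-degree — split into simple fractions and integrate piece by piece.


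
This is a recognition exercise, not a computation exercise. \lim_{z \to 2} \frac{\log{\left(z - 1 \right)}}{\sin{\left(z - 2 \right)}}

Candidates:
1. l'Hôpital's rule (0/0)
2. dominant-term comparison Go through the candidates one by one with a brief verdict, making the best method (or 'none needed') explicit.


Technique: l'Hôpital's rule (0/0) — plug in 2: top and bottom both hit zero, so differentiate each and retry. Expanding numerator and denominator to first order gives the same value — the rule automates exactly that.
- l'Hôpital's rule (0/0): applies; the problem has the shape this method handles.
- dominant-term comparison: leading-power comparison does not apply to this form.


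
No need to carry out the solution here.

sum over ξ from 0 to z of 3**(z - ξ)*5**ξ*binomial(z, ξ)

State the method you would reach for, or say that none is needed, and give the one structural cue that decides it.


Diagnosis: the binomial theorem — the summand is term ξ of a binomial expansion in 5 and 3; the whole sum is a single power.


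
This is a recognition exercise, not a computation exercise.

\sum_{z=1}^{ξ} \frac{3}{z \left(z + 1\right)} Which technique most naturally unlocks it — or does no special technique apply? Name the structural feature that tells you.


Diagnosis: telescoping — split \frac{3}{z \left(z + 1\right)} by partial fractions and the pieces are one function at shifted arguments — interior terms cancel.


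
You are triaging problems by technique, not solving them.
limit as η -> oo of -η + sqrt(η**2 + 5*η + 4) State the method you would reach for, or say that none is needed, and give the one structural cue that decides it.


Technique: conjugate multiplication — the ∞ − ∞ radical form is the exact trigger for the conjugate maneuver.


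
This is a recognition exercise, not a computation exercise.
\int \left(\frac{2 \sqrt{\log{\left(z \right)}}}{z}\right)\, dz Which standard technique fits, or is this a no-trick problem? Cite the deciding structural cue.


Diagnosis: u-substitution — collected, the integrand has one factor that is, up to a constant, the derivative of an inner expression the rest depends on — substitute for that inner expression.


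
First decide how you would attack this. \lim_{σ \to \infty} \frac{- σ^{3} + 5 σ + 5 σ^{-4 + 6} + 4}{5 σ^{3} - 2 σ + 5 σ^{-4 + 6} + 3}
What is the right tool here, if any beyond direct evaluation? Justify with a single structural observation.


Technique: dominant-term comparison — as σ grows, only the highest-degree terms matter — compare leading terms and read the limit off. l'Hôpital's at-infinity variant applies to the expression viewed as a single quotient; the leading-term comparison is the direct route.


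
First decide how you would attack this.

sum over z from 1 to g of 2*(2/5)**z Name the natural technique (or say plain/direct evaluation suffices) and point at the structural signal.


Best approach: the geometric series formula — each term is 2/5 times the previous one, so the geometric-series formula applies directly.


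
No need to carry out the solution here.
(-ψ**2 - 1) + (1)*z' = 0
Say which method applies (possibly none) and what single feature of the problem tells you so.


Technique: no special technique — the slope is a function of ψ alone, so integrate both sides directly.


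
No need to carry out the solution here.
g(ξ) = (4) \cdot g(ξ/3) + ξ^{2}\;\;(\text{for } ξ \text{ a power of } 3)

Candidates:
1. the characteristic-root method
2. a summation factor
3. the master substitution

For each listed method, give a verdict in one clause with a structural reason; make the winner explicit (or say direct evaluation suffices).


Method: the master substitution — treat m = log base 3 of ξ as the new clock: one recursion step advances m by one while ξ scales by 3.
- the characteristic-root method: the recursion divides its index rather than shifting it — outside the constant-shift family the root method covers.
- a summation factor — a divided-index call is outside the fixed-shift first-order family a summation factor normalizes.
- the master substitution: yes, a natural case for it.


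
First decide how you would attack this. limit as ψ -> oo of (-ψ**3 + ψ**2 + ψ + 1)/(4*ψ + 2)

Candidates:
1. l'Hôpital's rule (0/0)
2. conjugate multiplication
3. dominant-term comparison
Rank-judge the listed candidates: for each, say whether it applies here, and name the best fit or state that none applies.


Verdict: dominant-term comparison — at large ψ only the top-degree terms survive; compare the leading terms and the limit falls out.
- l'Hôpital's rule (0/0): as a single quotient the expression runs to ∞/∞ at the limit point — an at-infinity form of the rule would apply, though the leading-growth comparison is the direct reading.
- conjugate multiplication: multiplying by a conjugate would not remove any indeterminacy here.
- dominant-term comparison — yes, a natural case for it.


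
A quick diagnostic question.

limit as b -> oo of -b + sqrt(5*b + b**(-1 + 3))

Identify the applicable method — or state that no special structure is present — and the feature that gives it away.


Best approach: conjugate multiplication — the difference sqrt(5*b + b**(-1 + 3)) - b is an ∞ − ∞ stalemate; its conjugate partner breaks the tie.


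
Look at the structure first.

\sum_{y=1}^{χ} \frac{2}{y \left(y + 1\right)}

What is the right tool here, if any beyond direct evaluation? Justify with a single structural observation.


Best approach: telescoping — split \frac{2}{y \left(y + 1\right)} by partial fractions and the pieces are one function at shifted arguments — interior terms cancel.


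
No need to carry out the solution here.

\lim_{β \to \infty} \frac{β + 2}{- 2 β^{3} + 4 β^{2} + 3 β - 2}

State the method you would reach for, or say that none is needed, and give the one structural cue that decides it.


Technique: dominant-term comparison — as β grows, only the highest-degree terms matter — compare leading terms and read the limit off. l'Hôpital's at-infinity variant applies to the expression viewed as a single quotient; the leading-term comparison is the direct route.


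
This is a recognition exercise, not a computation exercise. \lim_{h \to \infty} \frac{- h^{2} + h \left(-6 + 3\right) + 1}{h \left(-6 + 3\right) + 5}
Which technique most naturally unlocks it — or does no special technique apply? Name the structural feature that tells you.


Technique: dominant-term comparison — at large h only the top-degree terms survive; compare the leading terms and the limit falls out. Viewed as a single quotient this is an ∞/∞ form — an at-infinity application of l'Hôpital's rule would also resolve it; comparing leading growth reads the answer without differentiating.


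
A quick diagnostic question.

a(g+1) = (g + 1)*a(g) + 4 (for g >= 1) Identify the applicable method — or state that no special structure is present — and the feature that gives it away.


Best approach: a summation factor — normalize by the running product of g + 1: the left side becomes a difference, and differences sum.


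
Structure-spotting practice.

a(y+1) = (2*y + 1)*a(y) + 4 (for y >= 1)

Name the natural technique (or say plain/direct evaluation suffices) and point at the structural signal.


Best approach: a summation factor — it is first-order linear but the coefficient 2*y + 1 depends on the index, so multiply through by a summation factor to telescope it.


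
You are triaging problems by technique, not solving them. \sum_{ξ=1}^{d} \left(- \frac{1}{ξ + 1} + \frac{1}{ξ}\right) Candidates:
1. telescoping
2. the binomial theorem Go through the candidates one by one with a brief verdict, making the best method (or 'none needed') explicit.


Verdict: telescoping — difference-of-shifts structure (each term adds \frac{1}{ξ}, then subtracts its one-index-advanced value, which the following term adds back) leaves only the first and last pieces standing.
- telescoping: a fit — the right tool for this form.
- the binomial theorem — the terms lack the binomial-coefficient-weighted complementary-power pattern of an expansion.


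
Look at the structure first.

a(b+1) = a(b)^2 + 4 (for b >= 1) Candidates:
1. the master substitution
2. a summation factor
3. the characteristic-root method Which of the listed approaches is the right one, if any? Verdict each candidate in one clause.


Best approach: no special technique — the recurrence is nonlinear in the sequence terms; no linear-recurrence method fits it as written — one iterates or studies it directly.
- the master substitution: the recursion shifts the index rather than dividing it.
- a summation factor — the recursion is nonlinear — outside the first-order linear family a summation factor addresses.
- the characteristic-root method: the recursion is nonlinear in the sequence values, so no linear-modes ansatz applies.


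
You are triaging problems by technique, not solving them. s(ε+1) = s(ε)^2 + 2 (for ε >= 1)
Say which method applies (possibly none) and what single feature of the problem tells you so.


Diagnosis: no special technique — the update rule curves (it is not linear in the unknown sequence), so no superposition-based closed form attaches — iterate or study it directly.


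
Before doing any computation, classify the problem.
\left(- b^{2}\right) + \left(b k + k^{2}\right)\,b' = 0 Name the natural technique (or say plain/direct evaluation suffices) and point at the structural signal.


Diagnosis: the homogeneous substitution — the slope is degree-zero homogeneous: the ratio substitution v = b/k collapses it. A Bernoulli-style rewrite — possibly after exchanging which variable is treated as dependent — would work as well; the homogeneous substitution is the more immediate reading here.
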